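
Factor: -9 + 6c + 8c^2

Need a pair with product 8·(-9) = -72 and sum 6: that's 12 and -6.
Split the middle term: 8c^2 + 12c - 6c - 9 = 4c(2c + 3) - 3(2c + 3).

(2c + 3)(4c - 3)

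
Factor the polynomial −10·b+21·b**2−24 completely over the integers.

Need a pair with product 21·(−24) = −504 and sum −10: that's −28 and 18.
Split the middle term: 21·b**2−28·b + 18·b−24 = 7·b·(3·b−4) + 6·(3·b−4).

(3·b−4)·(7·b+6)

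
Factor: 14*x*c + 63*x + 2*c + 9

(2*c + 9)*(7*x + 1)

Group as (14*x*c + 63*x) + (2*c + 9) = 7*x*(2*c + 9) + (2*c + 9).
Both groups share the factor (2*c + 9).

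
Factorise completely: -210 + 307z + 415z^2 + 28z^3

(4z + 5)(7z - 3)(z + 14)

Trying the rational-root candidates, z = 3/7 is a root, so (7z - 3) divides it; the quotient is 4z^2 + 61z + 70.
The remaining quadratic factors as (4z + 5)(z + 14).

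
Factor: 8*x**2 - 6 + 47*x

(8*x - 1)*(x + 6)

Need a pair with product 8·(-6) = -48 and sum 47: that's 48 and -1.
Split the middle term: 8*x**2 + 48*x - x - 6 = 8*x*(x + 6) - (x + 6).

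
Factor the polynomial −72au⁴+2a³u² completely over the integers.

2au²(a+6u)(a−6u)

Every term has a factor of 2au². Then a²−36u² = (a)² − (6u)².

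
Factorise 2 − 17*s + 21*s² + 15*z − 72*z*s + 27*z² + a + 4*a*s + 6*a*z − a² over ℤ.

Group: −a*(a + 3*z − 7*s + 1) + (9*z − 3*s + 2)*(a + 3*z − 7*s + 1); both groups contain (a + 3*z − 7*s + 1).

−(a − 9*z + 3*s − 2)*(a + 3*z − 7*s + 1)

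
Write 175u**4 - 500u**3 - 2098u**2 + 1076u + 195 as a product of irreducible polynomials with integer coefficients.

Trying the rational-root candidates, u = 3/5 is a root, giving the factor (5u - 3) and quotient 35u**3 - 79u**2 - 467u - 65.
Then u = 5 is a root, so (u - 5) divides it; the quotient is 35u**2 + 96u + 13.
The remaining quadratic factors as (7u + 1)(5u + 13).

(5u + 13)(5u - 3)(7u + 1)(u - 5)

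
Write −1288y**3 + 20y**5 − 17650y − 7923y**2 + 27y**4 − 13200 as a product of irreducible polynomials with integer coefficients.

Among the possible rational roots, y = −8/5 is a root, so (5y + 8) divides it; the quotient is 4y**4 − y**3 − 256y**2 − 1175y − 1650.
Then y = −15/4 is a root, so (4y + 15) is a factor; dividing leaves y**3 − 4y**2 − 49y − 110.
Next, y = 10 is a root, giving the factor (y − 10) and quotient y**2 + 6y + 11.
The quadratic y**2 + 6y + 11 has discriminant −8 < 0 and is irreducible over ℤ.

(4y + 15)(5y + 8)(y − 10)(y**2 + 6y + 11)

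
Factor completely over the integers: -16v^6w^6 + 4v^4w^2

Every term has a factor of 4v^4w^2; factoring it out leaves -4v^2w^4 + 1.
Recognize a difference of squares with the parts 1 and 2vw^2.

-4v^4w^2(2vw^2 + 1)(2vw^2 - 1)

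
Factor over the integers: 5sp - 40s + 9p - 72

Group as (5sp - 40s) + (9p - 72) = 5s(p - 8) + 9(p - 8).
Both groups share the factor (p - 8).

(5s + 9)(p - 8)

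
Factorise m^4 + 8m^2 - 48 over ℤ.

Substitute u = m^2 to get a quadratic in u, then factor.
m^2 + 12 is irreducible over ℤ (always positive, so no real roots).
m^2 - 4 is a difference of squares.

(m + 2)(m - 2)(m^2 + 12)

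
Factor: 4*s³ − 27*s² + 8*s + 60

(4*s + 5)*(s − 2)*(s − 6)

Trying the rational-root candidates, s = 2 is a root, so (s − 2) is a factor; dividing leaves 4*s² − 19*s − 30.
The remaining quadratic factors as (4*s + 5)(s − 6).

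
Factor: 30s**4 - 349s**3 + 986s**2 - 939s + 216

Testing divisors of the constant over divisors of the leading coefficient, s = 3/2 is a root, so (2s - 3) divides it; the quotient is 15s**3 - 152s**2 + 265s - 72.
Then s = 9/5 is a root, so (5s - 9) is a factor; dividing leaves 3s**2 - 25s + 8.
The remaining quadratic factors as (3s - 1)(s - 8).

(2s - 3)(3s - 1)(5s - 9)(s - 8)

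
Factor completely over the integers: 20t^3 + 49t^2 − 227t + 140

(4t − 7)(5t − 4)(t + 5)

By the rational root theorem, t = 7/4 is a root, so (4t − 7) divides it; the quotient is 5t^2 + 21t − 20.
The remaining quadratic factors as (5t − 4)(t + 5).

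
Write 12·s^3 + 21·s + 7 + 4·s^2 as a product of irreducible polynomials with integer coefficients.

(3·s + 1)·(4·s^2 + 7)

Group as (12·s^3 + 21·s) + (4·s^2 + 7) = 3·s·(4·s^2 + 7) + (4·s^2 + 7).
Both groups share the factor (4·s^2 + 7).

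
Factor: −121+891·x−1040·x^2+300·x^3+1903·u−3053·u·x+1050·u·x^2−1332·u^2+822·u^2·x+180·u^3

(15·u+6·x−1)·(2·u+5·x−11)·(6·u+10·x−11)

Group: 2·u·(90·u^2+186·u·x−171·u+60·x^2−76·x+11) + (5·x−11)·(90·u^2+186·u·x−171·u+60·x^2−76·x+11); both groups contain (90·u^2+186·u·x−171·u+60·x^2−76·x+11), so (2·u+5·x−11) is a factor with cofactor 90·u^2+186·u·x−171·u+60·x^2−76·x+11.
The cofactor groups again: 90·u^2+186·u·x−171·u+60·x^2−76·x+11 = 6·u·(15·u+6·x−1) + (10·x−11)·(15·u+6·x−1); both groups contain (15·u+6·x−1), giving (6·u+10·x−11)·(15·u+6·x−1).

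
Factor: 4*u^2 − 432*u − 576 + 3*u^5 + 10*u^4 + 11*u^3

(3*u + 4)*(u + 4)*(u − 3)*(u^2 + u + 12)

Among the possible rational roots, u = −4 is a root, so (u + 4) is a factor; dividing leaves 3*u^4 − 2*u^3 + 19*u^2 − 72*u − 144.
Continuing, u = 3 is a root, so (u − 3) divides it; the quotient is 3*u^3 + 7*u^2 + 40*u + 48.
Next, u = −4/3 is a root, so (3*u + 4) is a factor; dividing leaves u^2 + u + 12.
The quadratic u^2 + u + 12 has discriminant −47 < 0 and is irreducible over ℤ.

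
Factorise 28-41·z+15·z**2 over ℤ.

Need a pair with product 15·28 = 420 and sum -41: that's -21 and -20.
Split the middle term: 15·z**2-21·z - 20·z+28 = 3·z·(5·z-7) - 4·(5·z-7).

(3·z-4)·(5·z-7)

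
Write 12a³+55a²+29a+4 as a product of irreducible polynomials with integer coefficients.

By the rational root theorem, a = -1/3 is a root, giving the factor (3a+1) and quotient 4a²+17a+4.
The remaining quadratic factors as (4a+1)(a+4).

(3a+1)(4a+1)(a+4)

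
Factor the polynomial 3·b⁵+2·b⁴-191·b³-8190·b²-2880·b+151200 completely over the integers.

(3·b+14)·(b-15)·(b-4)·(b²+15·b+180)

Trying the rational-root candidates, b = 15 is a root, so (b-15) divides it; the quotient is 3·b⁴+47·b³+514·b²-480·b-10080.
Then b = -14/3 is a root, giving the factor (3·b+14) and quotient b³+11·b²+120·b-720.
Continuing, b = 4 is a root, giving the factor (b-4) and quotient b²+15·b+180.
The quadratic b²+15·b+180 has discriminant -495 < 0 and is irreducible over ℤ.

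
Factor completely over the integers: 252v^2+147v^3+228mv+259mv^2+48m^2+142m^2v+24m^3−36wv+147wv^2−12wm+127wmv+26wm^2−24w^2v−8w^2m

−(w−4m−7v)(8w+6m+7v+12)(m+3v)

Group: m(−8w^2+26wm+49wv−12w+24m^2+70mv+48m+49v^2+84v) + 3v(−8w^2+26wm+49wv−12w+24m^2+70mv+48m+49v^2+84v); both groups contain (−8w^2+26wm+49wv−12w+24m^2+70mv+48m+49v^2+84v), so (m+3v) is a factor with cofactor −8w^2+26wm+49wv−12w+24m^2+70mv+48m+49v^2+84v.
The cofactor groups again: −8w^2+26wm+49wv−12w+24m^2+70mv+48m+49v^2+84v = −w(8w+6m+7v+12) + (4m+7v)(8w+6m+7v+12); both groups contain (8w+6m+7v+12), giving −(w−4m−7v)(8w+6m+7v+12).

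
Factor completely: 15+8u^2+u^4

(u^2+3)(u^2+5)

Substitute w = u^2 to get a quadratic in w, then factor.
u^2+5 is irreducible over ℤ (always positive, so no real roots).
u^2+3 is irreducible over ℤ (always positive, so no real roots).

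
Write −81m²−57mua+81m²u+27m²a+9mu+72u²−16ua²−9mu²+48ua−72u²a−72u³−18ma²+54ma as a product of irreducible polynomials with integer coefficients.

(3m−3u−2a)(9m+8u)(3u+a−3)

Group: 3m(27mu+9ma−27m+24u²+8ua−24u) + (−3u−2a)(27mu+9ma−27m+24u²+8ua−24u); both groups contain (27mu+9ma−27m+24u²+8ua−24u), so (3m−3u−2a) is a factor with cofactor 27mu+9ma−27m+24u²+8ua−24u.
The cofactor groups again: 27mu+9ma−27m+24u²+8ua−24u = 3u(9m+8u) + (a−3)(9m+8u); both groups contain (9m+8u), giving (3u+a−3)(9m+8u).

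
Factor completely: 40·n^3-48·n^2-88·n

8·n·(5·n-11)·(n+1)

Pull out the common factor 8·n, then factor the remaining trinomial.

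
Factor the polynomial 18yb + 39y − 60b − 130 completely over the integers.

Group as (18yb + 39y) + (−60b − 130) = 3y(6b + 13) − 10(6b + 13).
Both groups share the factor (6b + 13).

(3y − 10)(6b + 13)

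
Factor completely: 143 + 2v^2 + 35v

Need a pair with product 2·143 = 286 and sum 35: that's 22 and 13.
Split the middle term: 2v^2 + 22v + 13v + 143 = 2v(v + 11) + 13(v + 11).

(2v + 13)(v + 11)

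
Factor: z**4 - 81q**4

Write as (z**2)² − (9q**2)², then factor z**2 - 9q**2 once more.

(z - 3q)(z + 3q)(z**2 + 9q**2)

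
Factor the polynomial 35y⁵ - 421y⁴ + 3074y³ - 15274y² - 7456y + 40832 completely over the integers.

By the rational root theorem, y = -11/7 is a root, so (7y + 11) is a factor; dividing leaves 5y⁴ - 68y³ + 546y² - 3040y + 3712.
Next, y = 8 is a root, giving the factor (y - 8) and quotient 5y³ - 28y² + 322y - 464.
Then y = 8/5 is a root, so (5y - 8) divides it; the quotient is y² - 4y + 58.
The quadratic y² - 4y + 58 has discriminant -216 < 0 and is irreducible over ℤ.

(5y - 8)(7y + 11)(y - 8)(y² - 4y + 58)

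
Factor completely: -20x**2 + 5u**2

Factor out 5, leaving u**2 - 4x**2, which is a difference of two squares.

5(u + 2x)(u - 2x)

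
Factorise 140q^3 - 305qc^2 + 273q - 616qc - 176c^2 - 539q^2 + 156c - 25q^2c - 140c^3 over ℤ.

Group: 4q(35q^2 + 55qc - 21q + 20c^2 - 12c) + (-7c - 13)(35q^2 + 55qc - 21q + 20c^2 - 12c); both groups contain (35q^2 + 55qc - 21q + 20c^2 - 12c), so (4q - 7c - 13) is a factor with cofactor 35q^2 + 55qc - 21q + 20c^2 - 12c.
The cofactor groups again: 35q^2 + 55qc - 21q + 20c^2 - 12c = 5q(7q + 4c) + (5c - 3)(7q + 4c); both groups contain (7q + 4c), giving (5q + 5c - 3)(7q + 4c).

(4q - 7c - 13)(7q + 4c)(5q + 5c - 3)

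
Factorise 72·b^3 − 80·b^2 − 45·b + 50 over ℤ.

(9·b − 10)·(8·b^2 − 5)

Group as (72·b^3 − 45·b) + (−80·b^2 + 50) = 9·b·(8·b^2 − 5) − 10·(8·b^2 − 5).
Both groups share the factor (8·b^2 − 5).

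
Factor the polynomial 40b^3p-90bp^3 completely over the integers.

10bp(2b+3p)(2b-3p)

Pull out the common factor 10bp; 4b^2-9p^2 is a difference of squares.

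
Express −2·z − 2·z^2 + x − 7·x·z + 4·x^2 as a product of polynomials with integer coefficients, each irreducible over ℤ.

Group: x·(4·x + z + 1) − 2·z·(4·x + z + 1); both groups contain (4·x + z + 1).

(4·x + z + 1)·(x − 2·z)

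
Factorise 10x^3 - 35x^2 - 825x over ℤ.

Pull out the common factor 5x, then factor the remaining trinomial.

5x(2x + 15)(x - 11)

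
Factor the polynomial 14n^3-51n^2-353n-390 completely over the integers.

By the rational root theorem, n = 15/2 is a root, so (2n-15) divides it; the quotient is 7n^2+27n+26.
The remaining quadratic factors as (n+2)(7n+13).

(2n-15)(7n+13)(n+2)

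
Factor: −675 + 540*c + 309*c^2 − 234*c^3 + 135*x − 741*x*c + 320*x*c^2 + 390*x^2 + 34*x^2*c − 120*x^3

−(12*x − 13*c + 15)*(2*x − 2*c − 3)*(5*x + 9*c − 15)

Group: 5*x*(−24*x^2 + 50*x*c + 6*x − 26*c^2 − 9*c + 45) + (9*c − 15)*(−24*x^2 + 50*x*c + 6*x − 26*c^2 − 9*c + 45); both groups contain (−24*x^2 + 50*x*c + 6*x − 26*c^2 − 9*c + 45), so (5*x + 9*c − 15) is a factor with cofactor −24*x^2 + 50*x*c + 6*x − 26*c^2 − 9*c + 45.
The cofactor groups again: −24*x^2 + 50*x*c + 6*x − 26*c^2 − 9*c + 45 = −12*x*(2*x − 2*c − 3) + (13*c − 15)*(2*x − 2*c − 3); both groups contain (2*x − 2*c − 3), giving −(12*x − 13*c + 15)*(2*x − 2*c − 3).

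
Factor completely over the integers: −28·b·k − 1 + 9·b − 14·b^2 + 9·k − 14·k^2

Group: −2·b·(7·b + 7·k − 1) + (−2·k + 1)·(7·b + 7·k − 1); both groups contain (7·b + 7·k − 1).

−(2·b + 2·k − 1)·(7·b + 7·k − 1)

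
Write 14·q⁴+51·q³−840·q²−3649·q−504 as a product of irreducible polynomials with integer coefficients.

(2·q+9)·(7·q+1)·(q+7)·(q−8)

Testing divisors of the constant over divisors of the leading coefficient, q = 8 is a root, giving the factor (q−8) and quotient 14·q³+163·q²+464·q+63.
Next, q = −1/7 is a root, so (7·q+1) is a factor; dividing leaves 2·q²+23·q+63.
The remaining quadratic factors as (q+7)(2·q+9).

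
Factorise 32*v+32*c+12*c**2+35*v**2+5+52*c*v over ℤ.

Group: 2*c*(6*c+5*v+1) + (7*v+5)*(6*c+5*v+1); both groups contain (6*c+5*v+1).

(2*c+7*v+5)*(6*c+5*v+1)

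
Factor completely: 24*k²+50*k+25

Need a pair with product 24·25 = 600 and sum 50: that's 30 and 20.
Split the middle term: 24*k²+30*k + 20*k+25 = 6*k*(4*k+5) + 5*(4*k+5).

(4*k+5)*(6*k+5)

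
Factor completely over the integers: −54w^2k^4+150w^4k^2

Pull out the common factor 6w^2k^2; 25w^2−9k^2 is a difference of squares.

6k^2w^2(5w−3k)(5w+3k)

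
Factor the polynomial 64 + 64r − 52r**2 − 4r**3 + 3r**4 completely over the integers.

(3r + 2)(r + 4)(r − 2)(r − 4)

Trying the rational-root candidates, r = 4 is a root, giving the factor (r − 4) and quotient 3r**3 + 8r**2 − 20r − 16.
Continuing, r = −4 is a root, giving the factor (r + 4) and quotient 3r**2 − 4r − 4.
The remaining quadratic factors as (3r + 2)(r − 2).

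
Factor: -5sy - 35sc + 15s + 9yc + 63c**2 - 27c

-(5s - 9c)(y + 7c - 3)

Group: -y(5s - 9c) + (-7c + 3)(5s - 9c); both groups contain (5s - 9c).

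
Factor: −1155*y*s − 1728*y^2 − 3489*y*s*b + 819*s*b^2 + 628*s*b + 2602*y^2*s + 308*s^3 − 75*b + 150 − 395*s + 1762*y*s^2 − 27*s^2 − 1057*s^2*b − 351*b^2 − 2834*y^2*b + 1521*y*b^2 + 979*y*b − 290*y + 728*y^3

Group: 4*y*(182*y^2 + 150*y*s − 117*y*b + 23*y + 28*s^2 − 63*s*b + 23*s + 27*b − 15) + (11*s − 13*b − 10)*(182*y^2 + 150*y*s − 117*y*b + 23*y + 28*s^2 − 63*s*b + 23*s + 27*b − 15); both groups contain (182*y^2 + 150*y*s − 117*y*b + 23*y + 28*s^2 − 63*s*b + 23*s + 27*b − 15), so (4*y + 11*s − 13*b − 10) is a factor with cofactor 182*y^2 + 150*y*s − 117*y*b + 23*y + 28*s^2 − 63*s*b + 23*s + 27*b − 15.
The cofactor groups again: 182*y^2 + 150*y*s − 117*y*b + 23*y + 28*s^2 − 63*s*b + 23*s + 27*b − 15 = 14*y*(13*y + 7*s − 3) + (4*s − 9*b + 5)*(13*y + 7*s − 3); both groups contain (13*y + 7*s − 3), giving (14*y + 4*s − 9*b + 5)*(13*y + 7*s − 3).

(4*y + 11*s − 13*b − 10)*(14*y + 4*s − 9*b + 5)*(13*y + 7*s − 3)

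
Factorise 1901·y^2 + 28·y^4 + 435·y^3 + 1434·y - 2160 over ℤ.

(4·y + 9)·(7·y - 5)·(y + 6)·(y + 8)

Among the possible rational roots, y = -8 is a root, so (y + 8) divides it; the quotient is 28·y^3 + 211·y^2 + 213·y - 270.
Next, y = -6 is a root, so (y + 6) divides it; the quotient is 28·y^2 + 43·y - 45.
The remaining quadratic factors as (4·y + 9)(7·y - 5).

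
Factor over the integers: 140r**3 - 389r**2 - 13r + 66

By the rational root theorem, r = 3/7 is a root, so (7r - 3) is a factor; dividing leaves 20r**2 - 47r - 22.
The remaining quadratic factors as (4r - 11)(5r + 2).

(4r - 11)(5r + 2)(7r - 3)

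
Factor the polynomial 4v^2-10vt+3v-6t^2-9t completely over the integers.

Group: 4v(v-3t) + (2t+3)(v-3t); both groups contain (v-3t).

(v-3t)(4v+2t+3)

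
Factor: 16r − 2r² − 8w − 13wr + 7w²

(w − 2r)(7w + r − 8)

Group: w(7w + r − 8) − 2r(7w + r − 8); both groups contain (7w + r − 8).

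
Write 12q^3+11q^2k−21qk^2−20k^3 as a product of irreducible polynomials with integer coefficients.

(3q−4k)(4q+5k)(q+k)

Group: 4q(3q^2−qk−4k^2) + 5k(3q^2−qk−4k^2); both groups contain (3q^2−qk−4k^2), so (4q+5k) is a factor with cofactor 3q^2−qk−4k^2.
The cofactor groups again: 3q^2−qk−4k^2 = 3q(q+k) − 4k(q+k); both groups contain (q+k), giving (3q−4k)(q+k).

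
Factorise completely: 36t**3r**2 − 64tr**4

4r**2t(3t − 4r)(3t + 4r)

Every term has a factor of 4tr**2. Then 9t**2 − 16r**2 = (3t)² − (4r)².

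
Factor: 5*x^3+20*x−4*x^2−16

Group as (5*x^3+20*x) + (−4*x^2−16) = 5*x*(x^2+4) − 4*(x^2+4).
Both groups share the factor (x^2+4).

(5*x−4)*(x^2+4)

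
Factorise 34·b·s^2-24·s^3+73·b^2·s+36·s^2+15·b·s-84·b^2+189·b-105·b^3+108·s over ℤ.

Group: 3·b·(-35·b^2+b·s-63·b+12·s^2-36·s) + (-2·s-3)·(-35·b^2+b·s-63·b+12·s^2-36·s); both groups contain (-35·b^2+b·s-63·b+12·s^2-36·s), so (3·b-2·s-3) is a factor with cofactor -35·b^2+b·s-63·b+12·s^2-36·s.
The cofactor groups again: -35·b^2+b·s-63·b+12·s^2-36·s = -5·b·(7·b+4·s) + (3·s-9)·(7·b+4·s); both groups contain (7·b+4·s), giving -(5·b-3·s+9)·(7·b+4·s).

-(3·b-2·s-3)·(5·b-3·s+9)·(7·b+4·s)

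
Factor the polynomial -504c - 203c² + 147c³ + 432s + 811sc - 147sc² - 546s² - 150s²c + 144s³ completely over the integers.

Group: 6s(24s² + 3sc - 91s - 21c² + 29c + 72) - 7c(24s² + 3sc - 91s - 21c² + 29c + 72); both groups contain (24s² + 3sc - 91s - 21c² + 29c + 72), so (6s - 7c) is a factor with cofactor 24s² + 3sc - 91s - 21c² + 29c + 72.
The cofactor groups again: 24s² + 3sc - 91s - 21c² + 29c + 72 = 8s(3s + 3c - 8) + (-7c - 9)(3s + 3c - 8); both groups contain (3s + 3c - 8), giving (8s - 7c - 9)(3s + 3c - 8).

(6s - 7c)(8s - 7c - 9)(3s + 3c - 8)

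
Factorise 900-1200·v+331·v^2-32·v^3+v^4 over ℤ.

By the rational root theorem, v = 15 is a root, so (v-15) divides it; the quotient is v^3-17·v^2+76·v-60.
Then v = 1 is a root, so (v-1) divides it; the quotient is v^2-16·v+60.
The remaining quadratic factors as (v-10)(v-6).

(v-1)·(v-10)·(v-15)·(v-6)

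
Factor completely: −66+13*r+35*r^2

Need a pair with product 35·(−66) = −2310 and sum 13: that's 55 and −42.
Split the middle term: 35*r^2+55*r − 42*r−66 = 5*r*(7*r+11) − 6*(7*r+11).

(5*r−6)*(7*r+11)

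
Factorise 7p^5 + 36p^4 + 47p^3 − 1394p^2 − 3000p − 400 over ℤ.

Among the possible rational roots, p = 5 is a root, so (p − 5) is a factor; dividing leaves 7p^4 + 71p^3 + 402p^2 + 616p + 80.
Then p = −2 is a root, so (p + 2) is a factor; dividing leaves 7p^3 + 57p^2 + 288p + 40.
Then p = −1/7 is a root, giving the factor (7p + 1) and quotient p^2 + 8p + 40.
The quadratic p^2 + 8p + 40 has discriminant −96 < 0 and is irreducible over ℤ.

(7p + 1)(p + 2)(p − 5)(p^2 + 8p + 40)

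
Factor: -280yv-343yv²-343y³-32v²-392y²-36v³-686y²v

-(7y+4v)(7y+9v+8)(7y+v)

Group: 7y(-49y²-35yv-4v²) + (9v+8)(-49y²-35yv-4v²); both groups contain (-49y²-35yv-4v²), so (7y+9v+8) is a factor with cofactor -49y²-35yv-4v².
The cofactor groups again: -49y²-35yv-4v² = -7y(7y+v) - 4v(7y+v); both groups contain (7y+v), giving -(7y+4v)(7y+v).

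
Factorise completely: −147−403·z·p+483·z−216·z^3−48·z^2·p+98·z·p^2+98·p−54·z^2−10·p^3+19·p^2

Group: 6·z·(−36·z^2+22·z·p−51·z−2·p^2+p+21) + (5·p−7)·(−36·z^2+22·z·p−51·z−2·p^2+p+21); both groups contain (−36·z^2+22·z·p−51·z−2·p^2+p+21), so (6·z+5·p−7) is a factor with cofactor −36·z^2+22·z·p−51·z−2·p^2+p+21.
The cofactor groups again: −36·z^2+22·z·p−51·z−2·p^2+p+21 = −4·z·(9·z−p−3) + (2·p−7)·(9·z−p−3); both groups contain (9·z−p−3), giving −(4·z−2·p+7)·(9·z−p−3).

−(4·z−2·p+7)·(9·z−p−3)·(6·z+5·p−7)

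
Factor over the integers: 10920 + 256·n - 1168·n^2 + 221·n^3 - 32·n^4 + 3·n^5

(3·n + 7)·(n - 5)·(n - 6)·(n^2 - 2·n + 52)

By the rational root theorem, n = 5 is a root, so (n - 5) divides it; the quotient is 3·n^4 - 17·n^3 + 136·n^2 - 488·n - 2184.
Continuing, n = 6 is a root, so (n - 6) is a factor; dividing leaves 3·n^3 + n^2 + 142·n + 364.
Then n = -7/3 is a root, so (3·n + 7) divides it; the quotient is n^2 - 2·n + 52.
The quadratic n^2 - 2·n + 52 has discriminant -204 < 0 and is irreducible over ℤ.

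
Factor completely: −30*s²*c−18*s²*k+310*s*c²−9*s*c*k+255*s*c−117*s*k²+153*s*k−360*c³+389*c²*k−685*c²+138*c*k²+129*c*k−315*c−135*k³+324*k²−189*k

−(6*s−8*c+9*k−9)*(s−9*c+5*k−7)*(5*c+3*k)

Group: s*(−30*s*c−18*s*k+40*c²−21*c*k+45*c−27*k²+27*k) + (−9*c+5*k−7)*(−30*s*c−18*s*k+40*c²−21*c*k+45*c−27*k²+27*k); both groups contain (−30*s*c−18*s*k+40*c²−21*c*k+45*c−27*k²+27*k), so (s−9*c+5*k−7) is a factor with cofactor −30*s*c−18*s*k+40*c²−21*c*k+45*c−27*k²+27*k.
The cofactor groups again: −30*s*c−18*s*k+40*c²−21*c*k+45*c−27*k²+27*k = −5*c*(6*s−8*c+9*k−9) − 3*k*(6*s−8*c+9*k−9); both groups contain (6*s−8*c+9*k−9), giving −(5*c+3*k)*(6*s−8*c+9*k−9).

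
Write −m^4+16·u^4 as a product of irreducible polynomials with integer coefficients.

(2·u−m)·(2·u+m)·(4·u^2+m^2)

(2·u)⁴ − (m)⁴ = ((2·u)² − (m)²)((2·u)² + (m)²); the first factor splits again, the second (4·u^2+m^2) is irreducible.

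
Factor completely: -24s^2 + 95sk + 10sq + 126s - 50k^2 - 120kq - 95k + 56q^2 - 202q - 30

-(3s - 10k + 4q - 15)(8s - 5k - 14q - 2)

Group: -8s(3s - 10k + 4q - 15) + (5k + 14q + 2)(3s - 10k + 4q - 15); both groups contain (3s - 10k + 4q - 15).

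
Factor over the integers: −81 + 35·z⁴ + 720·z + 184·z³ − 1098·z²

Testing divisors of the constant over divisors of the leading coefficient, z = 3 is a root, giving the factor (z − 3) and quotient 35·z³ + 289·z² − 231·z + 27.
Then z = −9 is a root, so (z + 9) divides it; the quotient is 35·z² − 26·z + 3.
The remaining quadratic factors as (5·z − 3)(7·z − 1).

(5·z − 3)·(7·z − 1)·(z + 9)·(z − 3)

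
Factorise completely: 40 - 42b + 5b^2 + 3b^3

By the rational root theorem, b = 4/3 is a root, so (3b - 4) is a factor; dividing leaves b^2 + 3b - 10.
The remaining quadratic factors as (b + 5)(b - 2).

(3b - 4)(b + 5)(b - 2)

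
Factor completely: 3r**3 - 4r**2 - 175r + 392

Among the possible rational roots, r = -8 is a root, so (r + 8) is a factor; dividing leaves 3r**2 - 28r + 49.
The remaining quadratic factors as (r - 7)(3r - 7).

(3r - 7)(r + 8)(r - 7)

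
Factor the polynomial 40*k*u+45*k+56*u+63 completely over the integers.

Group as (40*k*u+45*k) + (56*u+63) = 5*k*(8*u+9) + 7*(8*u+9).
Both groups share the factor (8*u+9).

(5*k+7)*(8*u+9)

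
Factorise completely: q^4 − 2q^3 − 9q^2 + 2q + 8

(q + 1)(q + 2)(q − 1)(q − 4)

Testing divisors of the constant over divisors of the leading coefficient, q = −2 is a root, so (q + 2) divides it; the quotient is q^3 − 4q^2 − q + 4.
Next, q = −1 is a root, so (q + 1) divides it; the quotient is q^2 − 5q + 4.
The remaining quadratic factors as (q − 1)(q − 4).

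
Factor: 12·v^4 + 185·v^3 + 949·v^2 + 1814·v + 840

(3·v + 2)·(4·v + 15)·(v + 4)·(v + 7)

By the rational root theorem, v = −7 is a root, so (v + 7) divides it; the quotient is 12·v^3 + 101·v^2 + 242·v + 120.
Continuing, v = −4 is a root, giving the factor (v + 4) and quotient 12·v^2 + 53·v + 30.
The remaining quadratic factors as (3·v + 2)(4·v + 15).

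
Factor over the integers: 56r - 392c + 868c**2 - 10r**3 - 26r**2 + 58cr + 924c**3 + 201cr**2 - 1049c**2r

Group: 11c(84c**2 - 19cr - 28c + r**2 + 4r) + (-10r + 14)(84c**2 - 19cr - 28c + r**2 + 4r); both groups contain (84c**2 - 19cr - 28c + r**2 + 4r), so (11c - 10r + 14) is a factor with cofactor 84c**2 - 19cr - 28c + r**2 + 4r.
The cofactor groups again: 84c**2 - 19cr - 28c + r**2 + 4r = 12c(7c - r) + (-r - 4)(7c - r); both groups contain (7c - r), giving (12c - r - 4)(7c - r).

(11c - 10r + 14)(12c - r - 4)(7c - r)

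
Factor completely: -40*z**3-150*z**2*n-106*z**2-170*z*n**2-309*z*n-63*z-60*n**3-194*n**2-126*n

-(10*z+10*n+9)*(z+2*n)*(4*z+3*n+7)

Group: 4*z*(-10*z**2-30*z*n-9*z-20*n**2-18*n) + (3*n+7)*(-10*z**2-30*z*n-9*z-20*n**2-18*n); both groups contain (-10*z**2-30*z*n-9*z-20*n**2-18*n), so (4*z+3*n+7) is a factor with cofactor -10*z**2-30*z*n-9*z-20*n**2-18*n.
The cofactor groups again: -10*z**2-30*z*n-9*z-20*n**2-18*n = -z*(10*z+10*n+9) - 2*n*(10*z+10*n+9); both groups contain (10*z+10*n+9), giving -(z+2*n)*(10*z+10*n+9).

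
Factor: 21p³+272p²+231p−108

(3p−1)(7p+9)(p+12)

Among the possible rational roots, p = −9/7 is a root, so (7p+9) divides it; the quotient is 3p²+35p−12.
The remaining quadratic factors as (p+12)(3p−1).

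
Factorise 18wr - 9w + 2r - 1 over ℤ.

(2r - 1)(9w + 1)

Group as (18wr - 9w) + (2r - 1) = 9w(2r - 1) + (2r - 1).
Both groups share the factor (2r - 1).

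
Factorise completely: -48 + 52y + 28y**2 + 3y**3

By the rational root theorem, y = 2/3 is a root, so (3y - 2) divides it; the quotient is y**2 + 10y + 24.
The remaining quadratic factors as (y + 6)(y + 4).

(3y - 2)(y + 4)(y + 6)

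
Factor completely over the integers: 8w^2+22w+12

2(4w+3)(w+2)

Pull out the common factor 2, then factor the remaining trinomial.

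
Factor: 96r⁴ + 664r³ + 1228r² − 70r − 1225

Trying the rational-root candidates, r = −5/2 is a root, so (2r + 5) divides it; the quotient is 48r³ + 212r² + 84r − 245.
Continuing, r = −7/4 is a root, so (4r + 7) divides it; the quotient is 12r² + 32r − 35.
The remaining quadratic factors as (6r − 5)(2r + 7).

(2r + 5)(2r + 7)(4r + 7)(6r − 5)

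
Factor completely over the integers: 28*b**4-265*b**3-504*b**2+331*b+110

(4*b+1)*(7*b-5)*(b+2)*(b-11)

Trying the rational-root candidates, b = 5/7 is a root, so (7*b-5) is a factor; dividing leaves 4*b**3-35*b**2-97*b-22.
Then b = -2 is a root, giving the factor (b+2) and quotient 4*b**2-43*b-11.
The remaining quadratic factors as (4*b+1)(b-11).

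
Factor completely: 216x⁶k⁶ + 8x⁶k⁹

8k⁶x⁶(k + 3)(k² - 3k + 9)

Every term has a factor of 8x⁶k⁶; factoring it out leaves k³ + 27.
Recognize a sum of cubes with the parts 3 and k.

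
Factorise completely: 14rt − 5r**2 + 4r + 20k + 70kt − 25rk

Group: −5r(r + 5k) + (14t + 4)(r + 5k); both groups contain (r + 5k).

−(r + 5k)(5r − 14t − 4)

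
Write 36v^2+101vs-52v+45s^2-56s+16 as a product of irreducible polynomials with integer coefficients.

Group: 9v(4v+9s-4) + (5s-4)(4v+9s-4); both groups contain (4v+9s-4).

(9v+5s-4)(4v+9s-4)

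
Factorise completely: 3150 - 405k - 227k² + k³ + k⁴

(k + 14)(k + 5)(k - 15)(k - 3)

Trying the rational-root candidates, k = 3 is a root, so (k - 3) divides it; the quotient is k³ + 4k² - 215k - 1050.
Then k = -14 is a root, so (k + 14) divides it; the quotient is k² - 10k - 75.
The remaining quadratic factors as (k + 5)(k - 15).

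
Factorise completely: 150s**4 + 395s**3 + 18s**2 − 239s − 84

Trying the rational-root candidates, s = −7/3 is a root, giving the factor (3s + 7) and quotient 50s**3 + 15s**2 − 29s − 12.
Then s = −3/5 is a root, giving the factor (5s + 3) and quotient 10s**2 − 3s − 4.
The remaining quadratic factors as (5s − 4)(2s + 1).

(2s + 1)(3s + 7)(5s + 3)(5s − 4)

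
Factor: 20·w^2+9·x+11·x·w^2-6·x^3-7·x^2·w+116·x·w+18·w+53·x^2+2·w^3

Group: x·(-6·x^2-13·x·w-x-2·w^2-2·w) + (-w-9)·(-6·x^2-13·x·w-x-2·w^2-2·w); both groups contain (-6·x^2-13·x·w-x-2·w^2-2·w), so (x-w-9) is a factor with cofactor -6·x^2-13·x·w-x-2·w^2-2·w.
The cofactor groups again: -6·x^2-13·x·w-x-2·w^2-2·w = -x·(6·x+w+1) - 2·w·(6·x+w+1); both groups contain (6·x+w+1), giving -(x+2·w)·(6·x+w+1).

-(x-w-9)·(x+2·w)·(6·x+w+1)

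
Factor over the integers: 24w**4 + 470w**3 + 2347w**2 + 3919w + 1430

(2w + 1)(3w + 10)(4w + 11)(w + 13)

By the rational root theorem, w = −13 is a root, so (w + 13) divides it; the quotient is 24w**3 + 158w**2 + 293w + 110.
Next, w = −1/2 is a root, so (2w + 1) divides it; the quotient is 12w**2 + 73w + 110.
The remaining quadratic factors as (3w + 10)(4w + 11).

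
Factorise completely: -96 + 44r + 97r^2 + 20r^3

Trying the rational-root candidates, r = 3/4 is a root, so (4r - 3) is a factor; dividing leaves 5r^2 + 28r + 32.
The remaining quadratic factors as (5r + 8)(r + 4).

(4r - 3)(5r + 8)(r + 4)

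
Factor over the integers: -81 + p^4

(p + 3)(p - 3)(p^2 + 9)

(p)⁴ − (3)⁴ = ((p)² − (3)²)((p)² + (3)²); the first factor splits again, the second (p^2 + 9) is irreducible.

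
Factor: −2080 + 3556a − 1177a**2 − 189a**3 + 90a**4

Among the possible rational roots, a = 13/5 is a root, so (5a − 13) divides it; the quotient is 18a**3 + 9a**2 − 212a + 160.
Then a = 8/3 is a root, so (3a − 8) divides it; the quotient is 6a**2 + 19a − 20.
The remaining quadratic factors as (a + 4)(6a − 5).

(3a − 8)(5a − 13)(6a − 5)(a + 4)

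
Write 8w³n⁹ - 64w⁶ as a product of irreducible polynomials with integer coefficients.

-8w³(2w - n³)(4w² + 2wn³ + n⁶)

Every term has a factor of 8w³; factoring it out leaves -8w³ + n⁹.
Recognize a difference of cubes with the parts n³ and 2w.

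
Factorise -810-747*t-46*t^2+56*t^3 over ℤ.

Among the possible rational roots, t = 9/2 is a root, giving the factor (2*t-9) and quotient 28*t^2+103*t+90.
The remaining quadratic factors as (4*t+9)(7*t+10).

(2*t-9)*(4*t+9)*(7*t+10)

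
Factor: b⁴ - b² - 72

Substitute u = b² to get a quadratic in u, then factor.
b² + 8 is irreducible over ℤ (always positive, so no real roots).
b² - 9 is a difference of squares.

(b + 3)(b - 3)(b² + 8)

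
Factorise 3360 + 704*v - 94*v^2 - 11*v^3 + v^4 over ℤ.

(v + 4)*(v + 7)*(v - 10)*(v - 12)

Trying the rational-root candidates, v = 10 is a root, so (v - 10) is a factor; dividing leaves v^3 - v^2 - 104*v - 336.
Continuing, v = -4 is a root, so (v + 4) is a factor; dividing leaves v^2 - 5*v - 84.
The remaining quadratic factors as (v + 7)(v - 12).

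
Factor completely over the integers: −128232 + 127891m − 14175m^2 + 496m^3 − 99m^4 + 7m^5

Among the possible rational roots, m = 13 is a root, giving the factor (m − 13) and quotient 7m^4 − 8m^3 + 392m^2 − 9079m + 9864.
Continuing, m = 9 is a root, so (m − 9) is a factor; dividing leaves 7m^3 + 55m^2 + 887m − 1096.
Continuing, m = 8/7 is a root, so (7m − 8) divides it; the quotient is m^2 + 9m + 137.
The quadratic m^2 + 9m + 137 has discriminant −467 < 0 and is irreducible over ℤ.

(7m − 8)(m − 13)(m − 9)(m^2 + 9m + 137)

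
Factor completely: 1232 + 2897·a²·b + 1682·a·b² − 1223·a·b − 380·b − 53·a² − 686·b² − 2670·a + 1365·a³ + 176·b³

Group: 7·a·(195·a² + 191·a·b − 314·a + 22·b² − 116·b + 112) + (8·b + 11)·(195·a² + 191·a·b − 314·a + 22·b² − 116·b + 112); both groups contain (195·a² + 191·a·b − 314·a + 22·b² − 116·b + 112), so (7·a + 8·b + 11) is a factor with cofactor 195·a² + 191·a·b − 314·a + 22·b² − 116·b + 112.
The cofactor groups again: 195·a² + 191·a·b − 314·a + 22·b² − 116·b + 112 = 13·a·(15·a + 2·b − 8) + (11·b − 14)·(15·a + 2·b − 8); both groups contain (15·a + 2·b − 8), giving (13·a + 11·b − 14)·(15·a + 2·b − 8).

(13·a + 11·b − 14)·(15·a + 2·b − 8)·(7·a + 8·b + 11)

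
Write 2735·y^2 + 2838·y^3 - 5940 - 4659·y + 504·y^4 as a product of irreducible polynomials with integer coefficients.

Testing divisors of the constant over divisors of the leading coefficient, y = 9/7 is a root, so (7·y - 9) is a factor; dividing leaves 72·y^3 + 498·y^2 + 1031·y + 660.
Continuing, y = -4/3 is a root, so (3·y + 4) divides it; the quotient is 24·y^2 + 134·y + 165.
The remaining quadratic factors as (6·y + 11)(4·y + 15).

(3·y + 4)·(4·y + 15)·(6·y + 11)·(7·y - 9)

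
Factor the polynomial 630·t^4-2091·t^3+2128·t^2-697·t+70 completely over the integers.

(3·t-5)·(5·t-1)·(6·t-7)·(7·t-2)

Trying the rational-root candidates, t = 2/7 is a root, giving the factor (7·t-2) and quotient 90·t^3-273·t^2+226·t-35.
Then t = 1/5 is a root, so (5·t-1) divides it; the quotient is 18·t^2-51·t+35.
The remaining quadratic factors as (6·t-7)(3·t-5).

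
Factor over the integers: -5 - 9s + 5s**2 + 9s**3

(9s + 5)(s + 1)(s - 1)

Group as (9s**3 - 9s) + (5s**2 - 5) = 9s(s**2 - 1) + 5(s**2 - 1).
Both groups share the factor (s**2 - 1).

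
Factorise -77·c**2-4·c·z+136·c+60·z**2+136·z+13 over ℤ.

-(11·c+10·z+1)·(7·c-6·z-13)

Group: -11·c·(7·c-6·z-13) + (-10·z-1)·(7·c-6·z-13); both groups contain (7·c-6·z-13).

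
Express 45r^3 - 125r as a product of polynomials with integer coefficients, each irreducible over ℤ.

Factor out 5r, leaving 9r^2 - 25, which is a difference of two squares.

5r(3r + 5)(3r - 5)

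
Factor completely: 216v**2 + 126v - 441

Pull out the common factor 9, then factor the remaining trinomial.

9(4v + 7)(6v - 7)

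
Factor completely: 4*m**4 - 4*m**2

4*m**2*(m + 1)*(m - 1)

Every term has a factor of 4*m**2. Then m**2 - 1 = (m)² − (1)².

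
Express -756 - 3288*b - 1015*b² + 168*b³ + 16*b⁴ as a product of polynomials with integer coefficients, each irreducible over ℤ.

(4*b + 1)*(4*b + 9)*(b + 14)*(b - 6)

By the rational root theorem, b = -14 is a root, so (b + 14) is a factor; dividing leaves 16*b³ - 56*b² - 231*b - 54.
Continuing, b = -1/4 is a root, so (4*b + 1) divides it; the quotient is 4*b² - 15*b - 54.
The remaining quadratic factors as (b - 6)(4*b + 9).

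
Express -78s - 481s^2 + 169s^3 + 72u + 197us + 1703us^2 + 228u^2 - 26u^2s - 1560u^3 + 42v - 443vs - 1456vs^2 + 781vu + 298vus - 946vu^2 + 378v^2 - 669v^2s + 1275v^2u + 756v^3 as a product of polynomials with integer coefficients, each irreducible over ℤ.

(7v + 12u - 13s)(9v - 10u - s + 3)(12v + 13u + 13s + 2)

Group: 7v(108v^2 - 3vu + 105vs + 54v - 130u^2 - 143us + 19u - 13s^2 + 37s + 6) + (12u - 13s)(108v^2 - 3vu + 105vs + 54v - 130u^2 - 143us + 19u - 13s^2 + 37s + 6); both groups contain (108v^2 - 3vu + 105vs + 54v - 130u^2 - 143us + 19u - 13s^2 + 37s + 6), so (7v + 12u - 13s) is a factor with cofactor 108v^2 - 3vu + 105vs + 54v - 130u^2 - 143us + 19u - 13s^2 + 37s + 6.
The cofactor groups again: 108v^2 - 3vu + 105vs + 54v - 130u^2 - 143us + 19u - 13s^2 + 37s + 6 = 9v(12v + 13u + 13s + 2) + (-10u - s + 3)(12v + 13u + 13s + 2); both groups contain (12v + 13u + 13s + 2), giving (9v - 10u - s + 3)(12v + 13u + 13s + 2).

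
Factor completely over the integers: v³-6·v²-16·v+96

(v+4)·(v-4)·(v-6)

Testing divisors of the constant over divisors of the leading coefficient, v = 6 is a root, giving the factor (v-6) and quotient v²-16.
The remaining quadratic factors as (v+4)(v-4).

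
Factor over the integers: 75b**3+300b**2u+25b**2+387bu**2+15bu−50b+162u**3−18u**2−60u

Group: 3b(25b**2+75bu+25b+54u**2+30u) + (3u−2)(25b**2+75bu+25b+54u**2+30u); both groups contain (25b**2+75bu+25b+54u**2+30u), so (3b+3u−2) is a factor with cofactor 25b**2+75bu+25b+54u**2+30u.
The cofactor groups again: 25b**2+75bu+25b+54u**2+30u = 5b(5b+6u) + (9u+5)(5b+6u); both groups contain (5b+6u), giving (5b+9u+5)(5b+6u).

(3b+3u−2)(5b+6u)(5b+9u+5)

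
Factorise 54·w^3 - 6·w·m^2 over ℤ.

6·w·(3·w - m)·(3·w + m)

Every term has a factor of 6·w. Then 9·w^2 - m^2 = (3·w)² − (m)².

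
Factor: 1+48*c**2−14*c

Need a pair with product 48·1 = 48 and sum −14: that's −8 and −6.
Split the middle term: 48*c**2−8*c − 6*c+1 = 8*c*(6*c−1) − (6*c−1).

(6*c−1)*(8*c−1)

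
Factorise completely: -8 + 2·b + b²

(b + 4)·(b - 2)

Two integers with product -8 and sum 2 are 4 and -2.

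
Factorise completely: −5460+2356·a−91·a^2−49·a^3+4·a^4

Trying the rational-root candidates, a = −7 is a root, giving the factor (a+7) and quotient 4·a^3−77·a^2+448·a−780.
Then a = 6 is a root, giving the factor (a−6) and quotient 4·a^2−53·a+130.
The remaining quadratic factors as (4·a−13)(a−10).

(4·a−13)·(a+7)·(a−10)·(a−6)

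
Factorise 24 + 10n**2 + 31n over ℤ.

Need a pair with product 10·24 = 240 and sum 31: that's 15 and 16.
Split the middle term: 10n**2 + 15n + 16n + 24 = 5n(2n + 3) + 8(2n + 3).

(2n + 3)(5n + 8)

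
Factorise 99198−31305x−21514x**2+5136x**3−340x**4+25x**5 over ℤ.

Testing divisors of the constant over divisors of the leading coefficient, x = −11/5 is a root, so (5x+11) is a factor; dividing leaves 5x**4−79x**3+1201x**2−6945x+9018.
Continuing, x = 6 is a root, giving the factor (x−6) and quotient 5x**3−49x**2+907x−1503.
Next, x = 9/5 is a root, so (5x−9) is a factor; dividing leaves x**2−8x+167.
The quadratic x**2−8x+167 has discriminant −604 < 0 and is irreducible over ℤ.

(5x+11)(5x−9)(x−6)(x**2−8x+167)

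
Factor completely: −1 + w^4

(w + 1)(w − 1)(w^2 + 1)

(w)⁴ − (1)⁴ = ((w)² − (1)²)((w)² + (1)²); the first factor splits again, the second (w^2 + 1) is irreducible.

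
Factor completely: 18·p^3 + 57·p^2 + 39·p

Pull out the common factor 3·p, then factor the remaining trinomial.

3·p·(6·p + 13)·(p + 1)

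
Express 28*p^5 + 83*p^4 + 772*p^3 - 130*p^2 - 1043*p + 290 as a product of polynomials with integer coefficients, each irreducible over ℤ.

Testing divisors of the constant over divisors of the leading coefficient, p = 2/7 is a root, so (7*p - 2) divides it; the quotient is 4*p^4 + 13*p^3 + 114*p^2 + 14*p - 145.
Continuing, p = 1 is a root, so (p - 1) divides it; the quotient is 4*p^3 + 17*p^2 + 131*p + 145.
Continuing, p = -5/4 is a root, giving the factor (4*p + 5) and quotient p^2 + 3*p + 29.
The quadratic p^2 + 3*p + 29 has discriminant -107 < 0 and is irreducible over ℤ.

(4*p + 5)*(7*p - 2)*(p - 1)*(p^2 + 3*p + 29)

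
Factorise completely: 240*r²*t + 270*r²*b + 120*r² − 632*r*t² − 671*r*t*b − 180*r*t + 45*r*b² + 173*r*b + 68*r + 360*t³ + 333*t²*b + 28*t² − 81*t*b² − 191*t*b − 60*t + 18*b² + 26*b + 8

Group: 8*t*(30*r² − 79*r*t + 5*r*b + 17*r + 45*t² − 9*t*b − 19*t + 2*b + 2) + (9*b + 4)*(30*r² − 79*r*t + 5*r*b + 17*r + 45*t² − 9*t*b − 19*t + 2*b + 2); both groups contain (30*r² − 79*r*t + 5*r*b + 17*r + 45*t² − 9*t*b − 19*t + 2*b + 2), so (8*t + 9*b + 4) is a factor with cofactor 30*r² − 79*r*t + 5*r*b + 17*r + 45*t² − 9*t*b − 19*t + 2*b + 2.
The cofactor groups again: 30*r² − 79*r*t + 5*r*b + 17*r + 45*t² − 9*t*b − 19*t + 2*b + 2 = 5*r*(6*r − 5*t + b + 1) + (−9*t + 2)*(6*r − 5*t + b + 1); both groups contain (6*r − 5*t + b + 1), giving (5*r − 9*t + 2)*(6*r − 5*t + b + 1).

(5*r − 9*t + 2)*(8*t + 9*b + 4)*(6*r − 5*t + b + 1)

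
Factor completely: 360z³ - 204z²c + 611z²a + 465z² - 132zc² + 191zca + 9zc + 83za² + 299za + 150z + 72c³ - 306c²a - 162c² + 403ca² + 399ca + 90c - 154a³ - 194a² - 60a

(5z + 3c - 2a)(9z - 6c + 11a + 6)(8z - 4c + 7a + 5)

Group: 8z(45z² - 3zc + 37za + 30z - 18c² + 45ca + 18c - 22a² - 12a) + (-4c + 7a + 5)(45z² - 3zc + 37za + 30z - 18c² + 45ca + 18c - 22a² - 12a); both groups contain (45z² - 3zc + 37za + 30z - 18c² + 45ca + 18c - 22a² - 12a), so (8z - 4c + 7a + 5) is a factor with cofactor 45z² - 3zc + 37za + 30z - 18c² + 45ca + 18c - 22a² - 12a.
The cofactor groups again: 45z² - 3zc + 37za + 30z - 18c² + 45ca + 18c - 22a² - 12a = 9z(5z + 3c - 2a) + (-6c + 11a + 6)(5z + 3c - 2a); both groups contain (5z + 3c - 2a), giving (9z - 6c + 11a + 6)(5z + 3c - 2a).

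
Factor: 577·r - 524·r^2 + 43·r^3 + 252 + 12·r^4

(3·r + 1)·(4·r - 7)·(r + 9)·(r - 4)

Testing divisors of the constant over divisors of the leading coefficient, r = 4 is a root, so (r - 4) is a factor; dividing leaves 12·r^3 + 91·r^2 - 160·r - 63.
Then r = 7/4 is a root, so (4·r - 7) divides it; the quotient is 3·r^2 + 28·r + 9.
The remaining quadratic factors as (3·r + 1)(r + 9).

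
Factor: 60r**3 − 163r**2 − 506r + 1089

Testing divisors of the constant over divisors of the leading coefficient, r = −11/4 is a root, giving the factor (4r + 11) and quotient 15r**2 − 82r + 99.
The remaining quadratic factors as (5r − 9)(3r − 11).

(3r − 11)(4r + 11)(5r − 9)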